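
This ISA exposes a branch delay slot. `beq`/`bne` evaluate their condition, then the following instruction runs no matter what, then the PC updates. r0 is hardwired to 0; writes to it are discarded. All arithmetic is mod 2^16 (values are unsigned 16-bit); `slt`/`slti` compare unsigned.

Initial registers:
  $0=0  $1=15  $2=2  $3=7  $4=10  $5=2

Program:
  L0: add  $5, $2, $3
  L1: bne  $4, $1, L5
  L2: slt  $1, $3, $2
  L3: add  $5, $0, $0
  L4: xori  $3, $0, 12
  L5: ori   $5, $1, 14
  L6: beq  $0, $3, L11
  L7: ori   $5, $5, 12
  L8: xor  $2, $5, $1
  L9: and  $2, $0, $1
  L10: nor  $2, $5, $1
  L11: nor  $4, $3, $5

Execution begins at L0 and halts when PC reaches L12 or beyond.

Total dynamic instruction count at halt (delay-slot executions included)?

  step pc=0: add  $5, $2, $3  regs=(0,15,2,7,10,9)
  step pc=1: bne  $4, $1, L5  cond=T  regs=(0,15,2,7,10,9)
  step pc=2: slt  $1, $3, $2  regs=(0,0,2,7,10,9)
  step pc=5: ori   $5, $1, 14  regs=(0,0,2,7,10,14)
  step pc=6: beq  $0, $3, L11  cond=F  regs=(0,0,2,7,10,14)
  step pc=7: ori   $5, $5, 12  regs=(0,0,2,7,10,14)
  step pc=8: xor  $2, $5, $1  regs=(0,0,14,7,10,14)
  step pc=9: and  $2, $0, $1  regs=(0,0,0,7,10,14)
  step pc=10: nor  $2, $5, $1  regs=(0,0,65521,7,10,14)
  step pc=11: nor  $4, $3, $5  regs=(0,0,65521,7,65520,14)

10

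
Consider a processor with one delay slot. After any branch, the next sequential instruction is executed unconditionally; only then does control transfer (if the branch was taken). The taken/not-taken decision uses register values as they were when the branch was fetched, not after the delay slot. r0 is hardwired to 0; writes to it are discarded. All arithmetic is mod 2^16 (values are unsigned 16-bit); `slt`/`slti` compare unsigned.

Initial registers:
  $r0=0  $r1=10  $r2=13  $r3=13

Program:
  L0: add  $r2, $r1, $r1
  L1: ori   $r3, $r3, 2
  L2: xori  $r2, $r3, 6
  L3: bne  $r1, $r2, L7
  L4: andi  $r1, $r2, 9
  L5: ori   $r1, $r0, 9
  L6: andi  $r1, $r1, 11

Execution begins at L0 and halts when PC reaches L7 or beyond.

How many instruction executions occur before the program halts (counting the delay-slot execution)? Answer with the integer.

[0] add  $r2, $r1, $r1  →  {$r0:0, $r1:10, $r2:20, $r3:13}
[1] ori   $r3, $r3, 2  →  {$r0:0, $r1:10, $r2:20, $r3:15}
[2] xori  $r2, $r3, 6  →  {$r0:0, $r1:10, $r2:9, $r3:15}
[3] bne  $r1, $r2, L7  →  {$r0:0, $r1:10, $r2:9, $r3:15}  ⟨branch taken⟩
[4] andi  $r1, $r2, 9  →  {$r0:0, $r1:9, $r2:9, $r3:15}

5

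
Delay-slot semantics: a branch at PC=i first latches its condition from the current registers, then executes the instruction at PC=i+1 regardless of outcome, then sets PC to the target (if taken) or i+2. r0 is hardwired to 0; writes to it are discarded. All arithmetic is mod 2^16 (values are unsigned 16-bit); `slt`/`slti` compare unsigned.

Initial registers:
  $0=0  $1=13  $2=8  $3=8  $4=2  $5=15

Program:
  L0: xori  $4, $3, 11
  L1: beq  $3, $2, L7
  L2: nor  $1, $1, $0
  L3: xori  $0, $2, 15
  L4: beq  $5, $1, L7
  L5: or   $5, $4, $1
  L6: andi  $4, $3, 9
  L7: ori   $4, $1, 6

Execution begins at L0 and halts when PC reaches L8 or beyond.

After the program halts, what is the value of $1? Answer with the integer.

#0 xori  $4, $3, 11 ; 0/13/8/8/3/15
#1 beq  $3, $2, L7 ; 0/13/8/8/3/15 ; →target
#2 nor  $1, $1, $0 ; 0/65522/8/8/3/15
#7 ori   $4, $1, 6 ; 0/65522/8/8/65526/15

65522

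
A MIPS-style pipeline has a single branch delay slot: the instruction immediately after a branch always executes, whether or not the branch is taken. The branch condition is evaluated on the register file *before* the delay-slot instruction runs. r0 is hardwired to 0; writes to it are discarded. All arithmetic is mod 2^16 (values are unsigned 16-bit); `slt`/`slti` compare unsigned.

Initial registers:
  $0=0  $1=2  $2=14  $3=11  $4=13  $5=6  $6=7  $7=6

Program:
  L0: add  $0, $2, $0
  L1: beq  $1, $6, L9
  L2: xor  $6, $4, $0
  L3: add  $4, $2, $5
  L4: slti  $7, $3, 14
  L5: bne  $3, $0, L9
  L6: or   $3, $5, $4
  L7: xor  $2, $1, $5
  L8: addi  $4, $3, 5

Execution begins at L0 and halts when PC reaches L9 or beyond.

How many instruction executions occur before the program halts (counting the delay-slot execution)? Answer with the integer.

  step pc=0: add  $0, $2, $0  regs=(0,2,14,11,13,6,7,6)
  step pc=1: beq  $1, $6, L9  cond=F  regs=(0,2,14,11,13,6,7,6)
  step pc=2: xor  $6, $4, $0  regs=(0,2,14,11,13,6,13,6)
  step pc=3: add  $4, $2, $5  regs=(0,2,14,11,20,6,13,6)
  step pc=4: slti  $7, $3, 14  regs=(0,2,14,11,20,6,13,1)
  step pc=5: bne  $3, $0, L9  cond=T  regs=(0,2,14,11,20,6,13,1)
  step pc=6: or   $3, $5, $4  regs=(0,2,14,22,20,6,13,1)

7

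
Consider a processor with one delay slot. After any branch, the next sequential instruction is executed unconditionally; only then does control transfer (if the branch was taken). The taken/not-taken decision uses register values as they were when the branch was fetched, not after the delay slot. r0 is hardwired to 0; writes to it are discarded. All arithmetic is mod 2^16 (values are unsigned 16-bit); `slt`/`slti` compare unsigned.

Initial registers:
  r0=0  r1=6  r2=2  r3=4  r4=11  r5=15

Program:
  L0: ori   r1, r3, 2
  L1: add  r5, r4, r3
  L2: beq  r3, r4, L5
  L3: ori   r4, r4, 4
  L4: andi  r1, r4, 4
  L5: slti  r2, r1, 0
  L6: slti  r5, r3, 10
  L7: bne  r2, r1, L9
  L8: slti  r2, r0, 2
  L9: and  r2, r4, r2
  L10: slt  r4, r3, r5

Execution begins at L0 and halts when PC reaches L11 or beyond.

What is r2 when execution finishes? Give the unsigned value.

  step pc=0: ori   r1, r3, 2  regs=(0,6,2,4,11,15)
  step pc=1: add  r5, r4, r3  regs=(0,6,2,4,11,15)
  step pc=2: beq  r3, r4, L5  cond=F  regs=(0,6,2,4,11,15)
  step pc=3: ori   r4, r4, 4  regs=(0,6,2,4,15,15)
  step pc=4: andi  r1, r4, 4  regs=(0,4,2,4,15,15)
  step pc=5: slti  r2, r1, 0  regs=(0,4,0,4,15,15)
  step pc=6: slti  r5, r3, 10  regs=(0,4,0,4,15,1)
  step pc=7: bne  r2, r1, L9  cond=T  regs=(0,4,0,4,15,1)
  step pc=8: slti  r2, r0, 2  regs=(0,4,1,4,15,1)
  step pc=9: and  r2, r4, r2  regs=(0,4,1,4,15,1)
  step pc=10: slt  r4, r3, r5  regs=(0,4,1,4,0,1)

1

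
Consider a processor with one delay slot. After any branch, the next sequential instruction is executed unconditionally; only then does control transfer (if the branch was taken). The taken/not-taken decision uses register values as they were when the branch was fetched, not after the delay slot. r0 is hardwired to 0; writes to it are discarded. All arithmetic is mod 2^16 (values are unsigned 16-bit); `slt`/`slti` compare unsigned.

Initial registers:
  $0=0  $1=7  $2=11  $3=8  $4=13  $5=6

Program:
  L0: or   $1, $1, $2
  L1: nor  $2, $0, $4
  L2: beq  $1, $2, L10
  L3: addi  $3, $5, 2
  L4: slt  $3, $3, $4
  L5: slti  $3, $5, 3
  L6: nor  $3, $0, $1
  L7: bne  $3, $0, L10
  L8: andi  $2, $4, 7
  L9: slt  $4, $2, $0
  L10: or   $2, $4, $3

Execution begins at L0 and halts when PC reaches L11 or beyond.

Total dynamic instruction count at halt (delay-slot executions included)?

#0 or   $1, $1, $2 ; 0/15/11/8/13/6
#1 nor  $2, $0, $4 ; 0/15/65522/8/13/6
#2 beq  $1, $2, L10 ; 0/15/65522/8/13/6 ; →fallthru
#3 addi  $3, $5, 2 ; 0/15/65522/8/13/6
#4 slt  $3, $3, $4 ; 0/15/65522/1/13/6
#5 slti  $3, $5, 3 ; 0/15/65522/0/13/6
#6 nor  $3, $0, $1 ; 0/15/65522/65520/13/6
#7 bne  $3, $0, L10 ; 0/15/65522/65520/13/6 ; →target
#8 andi  $2, $4, 7 ; 0/15/5/65520/13/6
#10 or   $2, $4, $3 ; 0/15/65533/65520/13/6

10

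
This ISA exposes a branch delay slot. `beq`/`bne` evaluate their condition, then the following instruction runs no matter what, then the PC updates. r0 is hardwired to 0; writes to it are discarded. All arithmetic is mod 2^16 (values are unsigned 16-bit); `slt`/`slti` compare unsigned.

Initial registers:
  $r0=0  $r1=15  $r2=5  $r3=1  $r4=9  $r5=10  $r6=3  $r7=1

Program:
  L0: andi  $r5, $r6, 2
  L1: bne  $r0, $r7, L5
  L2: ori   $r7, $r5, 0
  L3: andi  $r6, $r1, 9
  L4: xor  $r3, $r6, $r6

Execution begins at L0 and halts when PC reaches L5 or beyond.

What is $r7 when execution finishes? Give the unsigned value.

[0] andi  $r5, $r6, 2  →  {$r0:0, $r1:15, $r2:5, $r3:1, $r4:9, $r5:2, $r6:3, $r7:1}
[1] bne  $r0, $r7, L5  →  {$r0:0, $r1:15, $r2:5, $r3:1, $r4:9, $r5:2, $r6:3, $r7:1}  ⟨branch taken⟩
[2] ori   $r7, $r5, 0  →  {$r0:0, $r1:15, $r2:5, $r3:1, $r4:9, $r5:2, $r6:3, $r7:2}

2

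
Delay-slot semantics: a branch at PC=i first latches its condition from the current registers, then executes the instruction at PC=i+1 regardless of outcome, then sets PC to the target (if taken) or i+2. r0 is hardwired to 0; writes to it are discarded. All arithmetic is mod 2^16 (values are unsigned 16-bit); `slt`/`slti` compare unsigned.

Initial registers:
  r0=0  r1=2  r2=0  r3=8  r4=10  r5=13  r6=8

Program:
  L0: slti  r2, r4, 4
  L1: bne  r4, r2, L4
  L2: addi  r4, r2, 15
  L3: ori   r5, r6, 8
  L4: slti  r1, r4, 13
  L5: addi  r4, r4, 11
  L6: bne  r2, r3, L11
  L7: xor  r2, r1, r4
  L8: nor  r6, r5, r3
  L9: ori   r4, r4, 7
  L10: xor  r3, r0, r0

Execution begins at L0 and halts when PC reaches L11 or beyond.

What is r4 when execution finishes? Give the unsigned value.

26

[0] slti  r2, r4, 4  →  {r0:0, r1:2, r2:0, r3:8, r4:10, r5:13, r6:8}
[1] bne  r4, r2, L4  →  {r0:0, r1:2, r2:0, r3:8, r4:10, r5:13, r6:8}  ⟨branch taken⟩
[2] addi  r4, r2, 15  →  {r0:0, r1:2, r2:0, r3:8, r4:15, r5:13, r6:8}
[4] slti  r1, r4, 13  →  {r0:0, r1:0, r2:0, r3:8, r4:15, r5:13, r6:8}
[5] addi  r4, r4, 11  →  {r0:0, r1:0, r2:0, r3:8, r4:26, r5:13, r6:8}
[6] bne  r2, r3, L11  →  {r0:0, r1:0, r2:0, r3:8, r4:26, r5:13, r6:8}  ⟨branch taken⟩
[7] xor  r2, r1, r4  →  {r0:0, r1:0, r2:26, r3:8, r4:26, r5:13, r6:8}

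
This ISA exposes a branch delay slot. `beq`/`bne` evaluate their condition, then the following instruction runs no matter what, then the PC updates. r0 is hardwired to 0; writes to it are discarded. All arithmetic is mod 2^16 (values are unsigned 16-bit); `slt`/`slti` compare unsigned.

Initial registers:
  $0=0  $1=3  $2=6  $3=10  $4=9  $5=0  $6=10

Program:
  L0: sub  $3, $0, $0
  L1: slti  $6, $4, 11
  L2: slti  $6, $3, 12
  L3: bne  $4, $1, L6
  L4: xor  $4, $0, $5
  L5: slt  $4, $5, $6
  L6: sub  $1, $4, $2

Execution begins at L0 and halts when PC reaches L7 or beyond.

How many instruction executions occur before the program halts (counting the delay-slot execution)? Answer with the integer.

6

  step pc=0: sub  $3, $0, $0  regs=(0,3,6,0,9,0,10)
  step pc=1: slti  $6, $4, 11  regs=(0,3,6,0,9,0,1)
  step pc=2: slti  $6, $3, 12  regs=(0,3,6,0,9,0,1)
  step pc=3: bne  $4, $1, L6  cond=T  regs=(0,3,6,0,9,0,1)
  step pc=4: xor  $4, $0, $5  regs=(0,3,6,0,0,0,1)
  step pc=6: sub  $1, $4, $2  regs=(0,65530,6,0,0,0,1)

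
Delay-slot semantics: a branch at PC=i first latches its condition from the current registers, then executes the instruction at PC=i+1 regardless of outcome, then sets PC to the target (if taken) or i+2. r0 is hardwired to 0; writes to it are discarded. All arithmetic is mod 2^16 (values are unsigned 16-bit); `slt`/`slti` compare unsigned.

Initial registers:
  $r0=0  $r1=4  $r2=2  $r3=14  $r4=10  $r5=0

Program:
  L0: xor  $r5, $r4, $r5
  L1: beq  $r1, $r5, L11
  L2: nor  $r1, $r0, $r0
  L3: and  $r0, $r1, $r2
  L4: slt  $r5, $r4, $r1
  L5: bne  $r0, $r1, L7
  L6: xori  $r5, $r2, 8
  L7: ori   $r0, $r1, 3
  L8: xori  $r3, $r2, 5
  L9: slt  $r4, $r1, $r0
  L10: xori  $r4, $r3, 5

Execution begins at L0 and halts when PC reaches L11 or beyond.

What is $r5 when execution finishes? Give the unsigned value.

10

[0] xor  $r5, $r4, $r5  →  {$r0:0, $r1:4, $r2:2, $r3:14, $r4:10, $r5:10}
[1] beq  $r1, $r5, L11  →  {$r0:0, $r1:4, $r2:2, $r3:14, $r4:10, $r5:10}  ⟨branch fallthrough⟩
[2] nor  $r1, $r0, $r0  →  {$r0:0, $r1:65535, $r2:2, $r3:14, $r4:10, $r5:10}
[3] and  $r0, $r1, $r2  →  {$r0:0, $r1:65535, $r2:2, $r3:14, $r4:10, $r5:10}
[4] slt  $r5, $r4, $r1  →  {$r0:0, $r1:65535, $r2:2, $r3:14, $r4:10, $r5:1}
[5] bne  $r0, $r1, L7  →  {$r0:0, $r1:65535, $r2:2, $r3:14, $r4:10, $r5:1}  ⟨branch taken⟩
[6] xori  $r5, $r2, 8  →  {$r0:0, $r1:65535, $r2:2, $r3:14, $r4:10, $r5:10}
[7] ori   $r0, $r1, 3  →  {$r0:0, $r1:65535, $r2:2, $r3:14, $r4:10, $r5:10}
[8] xori  $r3, $r2, 5  →  {$r0:0, $r1:65535, $r2:2, $r3:7, $r4:10, $r5:10}
[9] slt  $r4, $r1, $r0  →  {$r0:0, $r1:65535, $r2:2, $r3:7, $r4:0, $r5:10}
[10] xori  $r4, $r3, 5  →  {$r0:0, $r1:65535, $r2:2, $r3:7, $r4:2, $r5:10}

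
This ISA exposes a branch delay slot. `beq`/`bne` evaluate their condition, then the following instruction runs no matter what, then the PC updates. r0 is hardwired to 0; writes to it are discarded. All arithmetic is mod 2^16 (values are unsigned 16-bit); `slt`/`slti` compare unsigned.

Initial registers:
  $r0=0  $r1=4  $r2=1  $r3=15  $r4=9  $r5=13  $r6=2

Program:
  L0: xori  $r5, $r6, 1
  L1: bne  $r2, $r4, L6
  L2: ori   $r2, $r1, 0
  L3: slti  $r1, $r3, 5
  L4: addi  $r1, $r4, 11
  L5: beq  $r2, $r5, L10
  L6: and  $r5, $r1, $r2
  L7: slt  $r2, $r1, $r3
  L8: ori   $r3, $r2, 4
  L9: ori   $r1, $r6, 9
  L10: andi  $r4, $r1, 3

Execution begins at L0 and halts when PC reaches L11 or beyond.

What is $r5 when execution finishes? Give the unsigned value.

[0] xori  $r5, $r6, 1  →  {$r0:0, $r1:4, $r2:1, $r3:15, $r4:9, $r5:3, $r6:2}
[1] bne  $r2, $r4, L6  →  {$r0:0, $r1:4, $r2:1, $r3:15, $r4:9, $r5:3, $r6:2}  ⟨branch taken⟩
[2] ori   $r2, $r1, 0  →  {$r0:0, $r1:4, $r2:4, $r3:15, $r4:9, $r5:3, $r6:2}
[6] and  $r5, $r1, $r2  →  {$r0:0, $r1:4, $r2:4, $r3:15, $r4:9, $r5:4, $r6:2}
[7] slt  $r2, $r1, $r3  →  {$r0:0, $r1:4, $r2:1, $r3:15, $r4:9, $r5:4, $r6:2}
[8] ori   $r3, $r2, 4  →  {$r0:0, $r1:4, $r2:1, $r3:5, $r4:9, $r5:4, $r6:2}
[9] ori   $r1, $r6, 9  →  {$r0:0, $r1:11, $r2:1, $r3:5, $r4:9, $r5:4, $r6:2}
[10] andi  $r4, $r1, 3  →  {$r0:0, $r1:11, $r2:1, $r3:5, $r4:3, $r5:4, $r6:2}

4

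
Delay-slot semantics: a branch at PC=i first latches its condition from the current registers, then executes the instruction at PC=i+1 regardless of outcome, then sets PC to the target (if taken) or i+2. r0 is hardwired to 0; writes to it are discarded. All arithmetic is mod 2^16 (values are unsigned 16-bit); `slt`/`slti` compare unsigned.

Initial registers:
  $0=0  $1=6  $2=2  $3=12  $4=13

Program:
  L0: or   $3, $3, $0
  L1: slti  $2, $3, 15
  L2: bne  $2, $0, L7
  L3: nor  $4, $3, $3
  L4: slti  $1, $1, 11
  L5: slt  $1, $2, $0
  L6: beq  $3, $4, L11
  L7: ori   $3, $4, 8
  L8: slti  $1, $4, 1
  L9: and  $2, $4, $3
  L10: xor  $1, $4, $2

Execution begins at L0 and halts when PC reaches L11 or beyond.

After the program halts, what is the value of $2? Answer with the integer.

#0 or   $3, $3, $0 ; 0/6/2/12/13
#1 slti  $2, $3, 15 ; 0/6/1/12/13
#2 bne  $2, $0, L7 ; 0/6/1/12/13 ; →target
#3 nor  $4, $3, $3 ; 0/6/1/12/65523
#7 ori   $3, $4, 8 ; 0/6/1/65531/65523
#8 slti  $1, $4, 1 ; 0/0/1/65531/65523
#9 and  $2, $4, $3 ; 0/0/65523/65531/65523
#10 xor  $1, $4, $2 ; 0/0/65523/65531/65523

65523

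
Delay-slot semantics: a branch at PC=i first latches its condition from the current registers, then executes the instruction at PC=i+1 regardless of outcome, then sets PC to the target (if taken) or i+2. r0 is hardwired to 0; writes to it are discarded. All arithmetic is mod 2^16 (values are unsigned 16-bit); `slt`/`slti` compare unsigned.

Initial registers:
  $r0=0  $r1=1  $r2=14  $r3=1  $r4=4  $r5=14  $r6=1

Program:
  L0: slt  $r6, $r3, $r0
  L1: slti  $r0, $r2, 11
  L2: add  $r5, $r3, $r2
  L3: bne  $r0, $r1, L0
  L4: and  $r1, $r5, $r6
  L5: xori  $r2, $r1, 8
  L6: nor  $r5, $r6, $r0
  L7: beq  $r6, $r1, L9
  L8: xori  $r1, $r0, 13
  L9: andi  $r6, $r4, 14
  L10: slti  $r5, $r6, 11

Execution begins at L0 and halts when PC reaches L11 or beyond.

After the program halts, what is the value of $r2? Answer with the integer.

8

[0] slt  $r6, $r3, $r0  →  {$r0:0, $r1:1, $r2:14, $r3:1, $r4:4, $r5:14, $r6:0}
[1] slti  $r0, $r2, 11  →  {$r0:0, $r1:1, $r2:14, $r3:1, $r4:4, $r5:14, $r6:0}
[2] add  $r5, $r3, $r2  →  {$r0:0, $r1:1, $r2:14, $r3:1, $r4:4, $r5:15, $r6:0}
[3] bne  $r0, $r1, L0  →  {$r0:0, $r1:1, $r2:14, $r3:1, $r4:4, $r5:15, $r6:0}  ⟨branch taken⟩
[4] and  $r1, $r5, $r6  →  {$r0:0, $r1:0, $r2:14, $r3:1, $r4:4, $r5:15, $r6:0}
[0] slt  $r6, $r3, $r0  →  {$r0:0, $r1:0, $r2:14, $r3:1, $r4:4, $r5:15, $r6:0}
[1] slti  $r0, $r2, 11  →  {$r0:0, $r1:0, $r2:14, $r3:1, $r4:4, $r5:15, $r6:0}
[2] add  $r5, $r3, $r2  →  {$r0:0, $r1:0, $r2:14, $r3:1, $r4:4, $r5:15, $r6:0}
[3] bne  $r0, $r1, L0  →  {$r0:0, $r1:0, $r2:14, $r3:1, $r4:4, $r5:15, $r6:0}  ⟨branch fallthrough⟩
[4] and  $r1, $r5, $r6  →  {$r0:0, $r1:0, $r2:14, $r3:1, $r4:4, $r5:15, $r6:0}
[5] xori  $r2, $r1, 8  →  {$r0:0, $r1:0, $r2:8, $r3:1, $r4:4, $r5:15, $r6:0}
[6] nor  $r5, $r6, $r0  →  {$r0:0, $r1:0, $r2:8, $r3:1, $r4:4, $r5:65535, $r6:0}
[7] beq  $r6, $r1, L9  →  {$r0:0, $r1:0, $r2:8, $r3:1, $r4:4, $r5:65535, $r6:0}  ⟨branch taken⟩
[8] xori  $r1, $r0, 13  →  {$r0:0, $r1:13, $r2:8, $r3:1, $r4:4, $r5:65535, $r6:0}
[9] andi  $r6, $r4, 14  →  {$r0:0, $r1:13, $r2:8, $r3:1, $r4:4, $r5:65535, $r6:4}
[10] slti  $r5, $r6, 11  →  {$r0:0, $r1:13, $r2:8, $r3:1, $r4:4, $r5:1, $r6:4}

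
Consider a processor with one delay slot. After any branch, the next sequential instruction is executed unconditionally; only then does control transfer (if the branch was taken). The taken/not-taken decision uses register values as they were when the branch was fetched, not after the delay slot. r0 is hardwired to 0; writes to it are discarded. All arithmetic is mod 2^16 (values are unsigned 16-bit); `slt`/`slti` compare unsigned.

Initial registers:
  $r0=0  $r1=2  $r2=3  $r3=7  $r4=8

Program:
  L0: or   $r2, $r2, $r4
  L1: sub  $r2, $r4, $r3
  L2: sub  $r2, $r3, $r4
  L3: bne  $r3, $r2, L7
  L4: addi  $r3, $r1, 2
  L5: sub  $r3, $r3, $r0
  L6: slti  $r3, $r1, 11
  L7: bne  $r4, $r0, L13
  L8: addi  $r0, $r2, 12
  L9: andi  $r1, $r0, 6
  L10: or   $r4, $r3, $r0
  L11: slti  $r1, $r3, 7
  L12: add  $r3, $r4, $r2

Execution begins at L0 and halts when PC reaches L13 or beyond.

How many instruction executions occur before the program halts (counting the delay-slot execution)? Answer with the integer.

[0] or   $r2, $r2, $r4  →  {$r0:0, $r1:2, $r2:11, $r3:7, $r4:8}
[1] sub  $r2, $r4, $r3  →  {$r0:0, $r1:2, $r2:1, $r3:7, $r4:8}
[2] sub  $r2, $r3, $r4  →  {$r0:0, $r1:2, $r2:65535, $r3:7, $r4:8}
[3] bne  $r3, $r2, L7  →  {$r0:0, $r1:2, $r2:65535, $r3:7, $r4:8}  ⟨branch taken⟩
[4] addi  $r3, $r1, 2  →  {$r0:0, $r1:2, $r2:65535, $r3:4, $r4:8}
[7] bne  $r4, $r0, L13  →  {$r0:0, $r1:2, $r2:65535, $r3:4, $r4:8}  ⟨branch taken⟩
[8] addi  $r0, $r2, 12  →  {$r0:0, $r1:2, $r2:65535, $r3:4, $r4:8}

7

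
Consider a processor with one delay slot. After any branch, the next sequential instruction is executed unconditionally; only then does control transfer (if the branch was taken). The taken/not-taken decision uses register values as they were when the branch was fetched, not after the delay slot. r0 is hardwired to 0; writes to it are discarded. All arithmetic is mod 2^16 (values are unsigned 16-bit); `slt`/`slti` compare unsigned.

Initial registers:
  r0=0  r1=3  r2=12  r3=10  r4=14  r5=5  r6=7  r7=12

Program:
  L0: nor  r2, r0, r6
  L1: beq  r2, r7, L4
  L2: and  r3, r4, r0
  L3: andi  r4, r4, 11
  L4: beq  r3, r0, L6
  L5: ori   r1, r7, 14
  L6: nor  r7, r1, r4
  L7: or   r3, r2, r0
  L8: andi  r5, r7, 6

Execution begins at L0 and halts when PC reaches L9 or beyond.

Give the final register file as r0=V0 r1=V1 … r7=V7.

#0 nor  r2, r0, r6 ; 0/3/65528/10/14/5/7/12
#1 beq  r2, r7, L4 ; 0/3/65528/10/14/5/7/12 ; →fallthru
#2 and  r3, r4, r0 ; 0/3/65528/0/14/5/7/12
#3 andi  r4, r4, 11 ; 0/3/65528/0/10/5/7/12
#4 beq  r3, r0, L6 ; 0/3/65528/0/10/5/7/12 ; →target
#5 ori   r1, r7, 14 ; 0/14/65528/0/10/5/7/12
#6 nor  r7, r1, r4 ; 0/14/65528/0/10/5/7/65521
#7 or   r3, r2, r0 ; 0/14/65528/65528/10/5/7/65521
#8 andi  r5, r7, 6 ; 0/14/65528/65528/10/0/7/65521

r0=0 r1=14 r2=65528 r3=65528 r4=10 r5=0 r6=7 r7=65521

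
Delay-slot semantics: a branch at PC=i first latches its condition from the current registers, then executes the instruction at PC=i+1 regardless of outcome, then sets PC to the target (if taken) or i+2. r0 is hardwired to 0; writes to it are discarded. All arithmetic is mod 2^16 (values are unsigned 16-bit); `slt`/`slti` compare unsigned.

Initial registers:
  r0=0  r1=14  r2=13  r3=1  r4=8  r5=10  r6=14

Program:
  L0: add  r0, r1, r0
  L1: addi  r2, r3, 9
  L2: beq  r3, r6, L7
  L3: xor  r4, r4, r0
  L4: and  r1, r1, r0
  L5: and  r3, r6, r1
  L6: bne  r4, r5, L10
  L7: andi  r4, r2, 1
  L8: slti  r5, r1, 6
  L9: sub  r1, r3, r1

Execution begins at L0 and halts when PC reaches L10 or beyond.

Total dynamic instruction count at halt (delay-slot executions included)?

8

  step pc=0: add  r0, r1, r0  regs=(0,14,13,1,8,10,14)
  step pc=1: addi  r2, r3, 9  regs=(0,14,10,1,8,10,14)
  step pc=2: beq  r3, r6, L7  cond=F  regs=(0,14,10,1,8,10,14)
  step pc=3: xor  r4, r4, r0  regs=(0,14,10,1,8,10,14)
  step pc=4: and  r1, r1, r0  regs=(0,0,10,1,8,10,14)
  step pc=5: and  r3, r6, r1  regs=(0,0,10,0,8,10,14)
  step pc=6: bne  r4, r5, L10  cond=T  regs=(0,0,10,0,8,10,14)
  step pc=7: andi  r4, r2, 1  regs=(0,0,10,0,0,10,14)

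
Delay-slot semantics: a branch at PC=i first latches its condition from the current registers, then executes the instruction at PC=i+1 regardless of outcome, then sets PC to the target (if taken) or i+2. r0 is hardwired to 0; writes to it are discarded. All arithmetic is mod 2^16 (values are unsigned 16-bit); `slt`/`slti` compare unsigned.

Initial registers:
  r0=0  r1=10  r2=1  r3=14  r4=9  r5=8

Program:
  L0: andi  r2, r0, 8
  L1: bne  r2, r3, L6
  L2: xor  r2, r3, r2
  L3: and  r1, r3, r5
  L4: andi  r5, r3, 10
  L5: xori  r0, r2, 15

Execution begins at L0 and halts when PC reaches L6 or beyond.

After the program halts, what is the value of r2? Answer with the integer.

#0 andi  r2, r0, 8 ; 0/10/0/14/9/8
#1 bne  r2, r3, L6 ; 0/10/0/14/9/8 ; →target
#2 xor  r2, r3, r2 ; 0/10/14/14/9/8

14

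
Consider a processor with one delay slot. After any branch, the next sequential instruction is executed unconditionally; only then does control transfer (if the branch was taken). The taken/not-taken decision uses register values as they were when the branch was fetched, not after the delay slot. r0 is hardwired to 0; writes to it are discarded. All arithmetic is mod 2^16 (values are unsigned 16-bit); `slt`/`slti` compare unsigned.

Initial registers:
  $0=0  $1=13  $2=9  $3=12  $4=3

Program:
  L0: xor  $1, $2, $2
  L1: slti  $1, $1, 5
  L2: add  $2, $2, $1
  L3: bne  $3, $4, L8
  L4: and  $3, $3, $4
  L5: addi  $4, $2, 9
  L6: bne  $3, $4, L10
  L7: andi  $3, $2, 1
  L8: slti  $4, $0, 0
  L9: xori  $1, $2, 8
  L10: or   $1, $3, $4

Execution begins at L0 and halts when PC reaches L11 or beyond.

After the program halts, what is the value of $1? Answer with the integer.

0

[0] xor  $1, $2, $2  →  {$0:0, $1:0, $2:9, $3:12, $4:3}
[1] slti  $1, $1, 5  →  {$0:0, $1:1, $2:9, $3:12, $4:3}
[2] add  $2, $2, $1  →  {$0:0, $1:1, $2:10, $3:12, $4:3}
[3] bne  $3, $4, L8  →  {$0:0, $1:1, $2:10, $3:12, $4:3}  ⟨branch taken⟩
[4] and  $3, $3, $4  →  {$0:0, $1:1, $2:10, $3:0, $4:3}
[8] slti  $4, $0, 0  →  {$0:0, $1:1, $2:10, $3:0, $4:0}
[9] xori  $1, $2, 8  →  {$0:0, $1:2, $2:10, $3:0, $4:0}
[10] or   $1, $3, $4  →  {$0:0, $1:0, $2:10, $3:0, $4:0}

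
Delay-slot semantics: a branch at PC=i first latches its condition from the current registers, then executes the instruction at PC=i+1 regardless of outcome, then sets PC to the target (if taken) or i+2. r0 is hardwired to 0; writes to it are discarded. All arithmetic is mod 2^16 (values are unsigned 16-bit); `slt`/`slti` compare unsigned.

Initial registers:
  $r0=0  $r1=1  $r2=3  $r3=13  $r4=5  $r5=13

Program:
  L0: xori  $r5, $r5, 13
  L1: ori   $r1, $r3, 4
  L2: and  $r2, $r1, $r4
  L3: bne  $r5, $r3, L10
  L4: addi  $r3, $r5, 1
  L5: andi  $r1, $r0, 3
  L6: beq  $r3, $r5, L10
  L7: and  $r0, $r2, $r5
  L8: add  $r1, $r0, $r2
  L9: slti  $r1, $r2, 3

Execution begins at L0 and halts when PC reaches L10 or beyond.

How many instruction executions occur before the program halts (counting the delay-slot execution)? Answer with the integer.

5

  step pc=0: xori  $r5, $r5, 13  regs=(0,1,3,13,5,0)
  step pc=1: ori   $r1, $r3, 4  regs=(0,13,3,13,5,0)
  step pc=2: and  $r2, $r1, $r4  regs=(0,13,5,13,5,0)
  step pc=3: bne  $r5, $r3, L10  cond=T  regs=(0,13,5,13,5,0)
  step pc=4: addi  $r3, $r5, 1  regs=(0,13,5,1,5,0)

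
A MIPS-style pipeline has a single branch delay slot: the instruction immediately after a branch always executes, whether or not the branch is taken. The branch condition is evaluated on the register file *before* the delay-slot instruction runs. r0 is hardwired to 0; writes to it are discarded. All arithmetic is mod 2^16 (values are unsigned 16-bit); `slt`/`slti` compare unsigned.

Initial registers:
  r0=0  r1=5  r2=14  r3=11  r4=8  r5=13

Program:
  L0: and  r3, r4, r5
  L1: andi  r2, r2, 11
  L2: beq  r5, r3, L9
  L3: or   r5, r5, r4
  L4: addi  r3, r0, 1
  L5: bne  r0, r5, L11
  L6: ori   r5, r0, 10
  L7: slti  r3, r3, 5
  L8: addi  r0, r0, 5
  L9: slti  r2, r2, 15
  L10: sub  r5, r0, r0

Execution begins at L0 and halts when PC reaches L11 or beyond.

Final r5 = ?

PC=0  and  r3, r4, r5        | r0=0 r1=5 r2=14 r3=8 r4=8 r5=13
PC=1  andi  r2, r2, 11       | r0=0 r1=5 r2=10 r3=8 r4=8 r5=13
PC=2  beq  r5, r3, L9        | r0=0 r1=5 r2=10 r3=8 r4=8 r5=13  [not taken]
PC=3  or   r5, r5, r4        | r0=0 r1=5 r2=10 r3=8 r4=8 r5=13
PC=4  addi  r3, r0, 1        | r0=0 r1=5 r2=10 r3=1 r4=8 r5=13
PC=5  bne  r0, r5, L11       | r0=0 r1=5 r2=10 r3=1 r4=8 r5=13  [TAKEN]
PC=6  ori   r5, r0, 10       | r0=0 r1=5 r2=10 r3=1 r4=8 r5=10

10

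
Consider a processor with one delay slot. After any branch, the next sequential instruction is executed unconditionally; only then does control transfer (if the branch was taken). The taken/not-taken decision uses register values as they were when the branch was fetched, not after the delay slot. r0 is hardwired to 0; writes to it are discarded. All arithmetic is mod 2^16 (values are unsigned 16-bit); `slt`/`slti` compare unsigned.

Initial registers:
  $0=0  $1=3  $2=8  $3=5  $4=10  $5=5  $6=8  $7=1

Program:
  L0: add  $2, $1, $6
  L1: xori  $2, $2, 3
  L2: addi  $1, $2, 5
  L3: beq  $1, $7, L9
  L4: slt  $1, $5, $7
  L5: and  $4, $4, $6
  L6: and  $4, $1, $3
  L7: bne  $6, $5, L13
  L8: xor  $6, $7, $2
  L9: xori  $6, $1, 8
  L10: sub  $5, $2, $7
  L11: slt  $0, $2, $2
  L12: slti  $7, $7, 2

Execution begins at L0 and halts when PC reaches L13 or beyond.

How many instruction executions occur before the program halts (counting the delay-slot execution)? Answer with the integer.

9

PC=0  add  $2, $1, $6        | $0=0 $1=3 $2=11 $3=5 $4=10 $5=5 $6=8 $7=1
PC=1  xori  $2, $2, 3        | $0=0 $1=3 $2=8 $3=5 $4=10 $5=5 $6=8 $7=1
PC=2  addi  $1, $2, 5        | $0=0 $1=13 $2=8 $3=5 $4=10 $5=5 $6=8 $7=1
PC=3  beq  $1, $7, L9        | $0=0 $1=13 $2=8 $3=5 $4=10 $5=5 $6=8 $7=1  [not taken]
PC=4  slt  $1, $5, $7        | $0=0 $1=0 $2=8 $3=5 $4=10 $5=5 $6=8 $7=1
PC=5  and  $4, $4, $6        | $0=0 $1=0 $2=8 $3=5 $4=8 $5=5 $6=8 $7=1
PC=6  and  $4, $1, $3        | $0=0 $1=0 $2=8 $3=5 $4=0 $5=5 $6=8 $7=1
PC=7  bne  $6, $5, L13       | $0=0 $1=0 $2=8 $3=5 $4=0 $5=5 $6=8 $7=1  [TAKEN]
PC=8  xor  $6, $7, $2        | $0=0 $1=0 $2=8 $3=5 $4=0 $5=5 $6=9 $7=1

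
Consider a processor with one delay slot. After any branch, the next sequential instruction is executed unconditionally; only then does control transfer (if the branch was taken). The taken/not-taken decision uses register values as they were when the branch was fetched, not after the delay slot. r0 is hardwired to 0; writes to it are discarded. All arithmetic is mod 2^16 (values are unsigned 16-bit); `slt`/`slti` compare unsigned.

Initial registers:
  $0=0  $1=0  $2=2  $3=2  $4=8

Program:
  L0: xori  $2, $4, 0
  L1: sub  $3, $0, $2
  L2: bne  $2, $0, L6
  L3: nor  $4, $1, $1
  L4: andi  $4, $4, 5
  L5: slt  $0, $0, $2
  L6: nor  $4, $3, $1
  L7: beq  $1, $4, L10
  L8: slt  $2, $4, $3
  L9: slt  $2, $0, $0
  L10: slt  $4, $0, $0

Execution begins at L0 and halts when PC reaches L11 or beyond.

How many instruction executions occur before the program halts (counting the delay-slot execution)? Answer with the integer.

9

[0] xori  $2, $4, 0  →  {$0:0, $1:0, $2:8, $3:2, $4:8}
[1] sub  $3, $0, $2  →  {$0:0, $1:0, $2:8, $3:65528, $4:8}
[2] bne  $2, $0, L6  →  {$0:0, $1:0, $2:8, $3:65528, $4:8}  ⟨branch taken⟩
[3] nor  $4, $1, $1  →  {$0:0, $1:0, $2:8, $3:65528, $4:65535}
[6] nor  $4, $3, $1  →  {$0:0, $1:0, $2:8, $3:65528, $4:7}
[7] beq  $1, $4, L10  →  {$0:0, $1:0, $2:8, $3:65528, $4:7}  ⟨branch fallthrough⟩
[8] slt  $2, $4, $3  →  {$0:0, $1:0, $2:1, $3:65528, $4:7}
[9] slt  $2, $0, $0  →  {$0:0, $1:0, $2:0, $3:65528, $4:7}
[10] slt  $4, $0, $0  →  {$0:0, $1:0, $2:0, $3:65528, $4:0}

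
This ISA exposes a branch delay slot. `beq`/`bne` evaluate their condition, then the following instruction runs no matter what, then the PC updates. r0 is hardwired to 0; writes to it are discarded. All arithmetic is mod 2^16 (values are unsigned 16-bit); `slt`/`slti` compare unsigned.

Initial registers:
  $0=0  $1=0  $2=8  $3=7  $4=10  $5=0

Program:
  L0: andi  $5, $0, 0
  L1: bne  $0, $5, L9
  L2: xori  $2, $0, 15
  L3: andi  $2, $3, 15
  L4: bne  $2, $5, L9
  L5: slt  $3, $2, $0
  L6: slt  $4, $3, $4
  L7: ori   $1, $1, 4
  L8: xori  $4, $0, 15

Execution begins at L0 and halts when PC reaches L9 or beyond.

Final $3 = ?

[0] andi  $5, $0, 0  →  {$0:0, $1:0, $2:8, $3:7, $4:10, $5:0}
[1] bne  $0, $5, L9  →  {$0:0, $1:0, $2:8, $3:7, $4:10, $5:0}  ⟨branch fallthrough⟩
[2] xori  $2, $0, 15  →  {$0:0, $1:0, $2:15, $3:7, $4:10, $5:0}
[3] andi  $2, $3, 15  →  {$0:0, $1:0, $2:7, $3:7, $4:10, $5:0}
[4] bne  $2, $5, L9  →  {$0:0, $1:0, $2:7, $3:7, $4:10, $5:0}  ⟨branch taken⟩
[5] slt  $3, $2, $0  →  {$0:0, $1:0, $2:7, $3:0, $4:10, $5:0}

0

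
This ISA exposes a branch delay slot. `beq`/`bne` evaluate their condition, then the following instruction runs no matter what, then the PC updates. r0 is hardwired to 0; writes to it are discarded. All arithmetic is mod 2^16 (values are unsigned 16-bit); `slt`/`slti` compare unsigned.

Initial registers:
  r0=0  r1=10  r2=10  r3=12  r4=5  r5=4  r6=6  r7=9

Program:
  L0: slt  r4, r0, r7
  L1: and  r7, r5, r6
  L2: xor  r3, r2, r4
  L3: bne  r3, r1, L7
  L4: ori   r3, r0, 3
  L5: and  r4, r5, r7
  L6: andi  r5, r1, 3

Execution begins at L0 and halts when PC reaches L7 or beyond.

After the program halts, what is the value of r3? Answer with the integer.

  step pc=0: slt  r4, r0, r7  regs=(0,10,10,12,1,4,6,9)
  step pc=1: and  r7, r5, r6  regs=(0,10,10,12,1,4,6,4)
  step pc=2: xor  r3, r2, r4  regs=(0,10,10,11,1,4,6,4)
  step pc=3: bne  r3, r1, L7  cond=T  regs=(0,10,10,11,1,4,6,4)
  step pc=4: ori   r3, r0, 3  regs=(0,10,10,3,1,4,6,4)

3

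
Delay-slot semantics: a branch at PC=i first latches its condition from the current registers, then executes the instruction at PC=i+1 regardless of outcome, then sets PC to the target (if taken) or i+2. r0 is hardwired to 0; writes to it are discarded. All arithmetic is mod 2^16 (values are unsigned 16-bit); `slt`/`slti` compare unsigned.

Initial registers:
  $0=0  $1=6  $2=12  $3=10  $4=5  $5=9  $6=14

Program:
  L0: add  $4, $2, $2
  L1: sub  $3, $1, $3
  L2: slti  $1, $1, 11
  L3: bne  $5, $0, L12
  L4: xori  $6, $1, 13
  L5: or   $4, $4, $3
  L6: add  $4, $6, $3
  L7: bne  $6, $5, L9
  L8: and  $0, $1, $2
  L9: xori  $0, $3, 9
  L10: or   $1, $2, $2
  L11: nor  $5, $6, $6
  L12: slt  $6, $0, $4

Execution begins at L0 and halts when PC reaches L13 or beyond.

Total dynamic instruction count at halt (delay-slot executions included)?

PC=0  add  $4, $2, $2        | $0=0 $1=6 $2=12 $3=10 $4=24 $5=9 $6=14
PC=1  sub  $3, $1, $3        | $0=0 $1=6 $2=12 $3=65532 $4=24 $5=9 $6=14
PC=2  slti  $1, $1, 11       | $0=0 $1=1 $2=12 $3=65532 $4=24 $5=9 $6=14
PC=3  bne  $5, $0, L12       | $0=0 $1=1 $2=12 $3=65532 $4=24 $5=9 $6=14  [TAKEN]
PC=4  xori  $6, $1, 13       | $0=0 $1=1 $2=12 $3=65532 $4=24 $5=9 $6=12
PC=12 slt  $6, $0, $4        | $0=0 $1=1 $2=12 $3=65532 $4=24 $5=9 $6=1

6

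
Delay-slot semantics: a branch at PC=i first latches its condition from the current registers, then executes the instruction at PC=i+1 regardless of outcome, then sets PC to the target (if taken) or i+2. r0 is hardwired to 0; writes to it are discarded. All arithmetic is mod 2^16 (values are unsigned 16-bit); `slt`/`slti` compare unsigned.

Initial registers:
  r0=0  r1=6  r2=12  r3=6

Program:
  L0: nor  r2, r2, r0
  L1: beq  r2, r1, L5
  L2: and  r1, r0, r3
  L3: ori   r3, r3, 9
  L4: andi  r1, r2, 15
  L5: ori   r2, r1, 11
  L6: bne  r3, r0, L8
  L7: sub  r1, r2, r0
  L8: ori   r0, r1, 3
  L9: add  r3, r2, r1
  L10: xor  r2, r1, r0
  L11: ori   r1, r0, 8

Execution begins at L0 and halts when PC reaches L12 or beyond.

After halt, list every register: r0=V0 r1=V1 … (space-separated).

PC=0  nor  r2, r2, r0        | r0=0 r1=6 r2=65523 r3=6
PC=1  beq  r2, r1, L5        | r0=0 r1=6 r2=65523 r3=6  [not taken]
PC=2  and  r1, r0, r3        | r0=0 r1=0 r2=65523 r3=6
PC=3  ori   r3, r3, 9        | r0=0 r1=0 r2=65523 r3=15
PC=4  andi  r1, r2, 15       | r0=0 r1=3 r2=65523 r3=15
PC=5  ori   r2, r1, 11       | r0=0 r1=3 r2=11 r3=15
PC=6  bne  r3, r0, L8        | r0=0 r1=3 r2=11 r3=15  [TAKEN]
PC=7  sub  r1, r2, r0        | r0=0 r1=11 r2=11 r3=15
PC=8  ori   r0, r1, 3        | r0=0 r1=11 r2=11 r3=15
PC=9  add  r3, r2, r1        | r0=0 r1=11 r2=11 r3=22
PC=10 xor  r2, r1, r0        | r0=0 r1=11 r2=11 r3=22
PC=11 ori   r1, r0, 8        | r0=0 r1=8 r2=11 r3=22

r0=0 r1=8 r2=11 r3=22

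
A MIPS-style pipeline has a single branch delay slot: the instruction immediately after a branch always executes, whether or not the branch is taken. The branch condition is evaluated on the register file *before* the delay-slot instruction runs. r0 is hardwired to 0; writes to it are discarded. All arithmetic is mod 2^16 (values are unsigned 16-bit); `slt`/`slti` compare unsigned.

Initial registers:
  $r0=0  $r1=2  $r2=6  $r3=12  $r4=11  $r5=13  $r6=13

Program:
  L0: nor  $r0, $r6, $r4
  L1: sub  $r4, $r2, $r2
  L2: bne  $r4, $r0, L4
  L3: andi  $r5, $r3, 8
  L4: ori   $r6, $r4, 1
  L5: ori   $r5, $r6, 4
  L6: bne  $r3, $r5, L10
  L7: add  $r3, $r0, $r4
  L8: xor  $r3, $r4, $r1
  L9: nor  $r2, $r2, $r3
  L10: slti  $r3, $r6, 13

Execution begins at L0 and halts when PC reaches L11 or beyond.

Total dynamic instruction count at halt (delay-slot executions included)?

[0] nor  $r0, $r6, $r4  →  {$r0:0, $r1:2, $r2:6, $r3:12, $r4:11, $r5:13, $r6:13}
[1] sub  $r4, $r2, $r2  →  {$r0:0, $r1:2, $r2:6, $r3:12, $r4:0, $r5:13, $r6:13}
[2] bne  $r4, $r0, L4  →  {$r0:0, $r1:2, $r2:6, $r3:12, $r4:0, $r5:13, $r6:13}  ⟨branch fallthrough⟩
[3] andi  $r5, $r3, 8  →  {$r0:0, $r1:2, $r2:6, $r3:12, $r4:0, $r5:8, $r6:13}
[4] ori   $r6, $r4, 1  →  {$r0:0, $r1:2, $r2:6, $r3:12, $r4:0, $r5:8, $r6:1}
[5] ori   $r5, $r6, 4  →  {$r0:0, $r1:2, $r2:6, $r3:12, $r4:0, $r5:5, $r6:1}
[6] bne  $r3, $r5, L10  →  {$r0:0, $r1:2, $r2:6, $r3:12, $r4:0, $r5:5, $r6:1}  ⟨branch taken⟩
[7] add  $r3, $r0, $r4  →  {$r0:0, $r1:2, $r2:6, $r3:0, $r4:0, $r5:5, $r6:1}
[10] slti  $r3, $r6, 13  →  {$r0:0, $r1:2, $r2:6, $r3:1, $r4:0, $r5:5, $r6:1}

9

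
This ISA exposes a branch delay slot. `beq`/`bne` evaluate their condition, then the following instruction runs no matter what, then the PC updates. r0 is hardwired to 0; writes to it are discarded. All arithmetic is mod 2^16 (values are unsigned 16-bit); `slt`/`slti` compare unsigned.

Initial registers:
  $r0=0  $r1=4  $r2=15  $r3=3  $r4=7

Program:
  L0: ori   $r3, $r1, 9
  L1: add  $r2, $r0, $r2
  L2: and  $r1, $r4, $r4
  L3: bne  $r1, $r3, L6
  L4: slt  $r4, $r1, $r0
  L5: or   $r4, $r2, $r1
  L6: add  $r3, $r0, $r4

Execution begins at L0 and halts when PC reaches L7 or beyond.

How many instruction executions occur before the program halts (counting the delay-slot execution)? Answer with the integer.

  step pc=0: ori   $r3, $r1, 9  regs=(0,4,15,13,7)
  step pc=1: add  $r2, $r0, $r2  regs=(0,4,15,13,7)
  step pc=2: and  $r1, $r4, $r4  regs=(0,7,15,13,7)
  step pc=3: bne  $r1, $r3, L6  cond=T  regs=(0,7,15,13,7)
  step pc=4: slt  $r4, $r1, $r0  regs=(0,7,15,13,0)
  step pc=6: add  $r3, $r0, $r4  regs=(0,7,15,0,0)

6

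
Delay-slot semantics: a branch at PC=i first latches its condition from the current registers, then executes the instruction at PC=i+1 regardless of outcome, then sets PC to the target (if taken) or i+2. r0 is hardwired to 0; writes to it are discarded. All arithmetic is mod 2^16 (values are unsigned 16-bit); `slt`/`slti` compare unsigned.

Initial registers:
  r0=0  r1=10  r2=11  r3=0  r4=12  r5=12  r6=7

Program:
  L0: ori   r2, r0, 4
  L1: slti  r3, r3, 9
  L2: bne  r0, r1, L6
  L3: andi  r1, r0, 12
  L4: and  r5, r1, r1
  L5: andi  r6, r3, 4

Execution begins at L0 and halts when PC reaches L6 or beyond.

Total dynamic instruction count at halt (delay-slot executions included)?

4

#0 ori   r2, r0, 4 ; 0/10/4/0/12/12/7
#1 slti  r3, r3, 9 ; 0/10/4/1/12/12/7
#2 bne  r0, r1, L6 ; 0/10/4/1/12/12/7 ; →target
#3 andi  r1, r0, 12 ; 0/0/4/1/12/12/7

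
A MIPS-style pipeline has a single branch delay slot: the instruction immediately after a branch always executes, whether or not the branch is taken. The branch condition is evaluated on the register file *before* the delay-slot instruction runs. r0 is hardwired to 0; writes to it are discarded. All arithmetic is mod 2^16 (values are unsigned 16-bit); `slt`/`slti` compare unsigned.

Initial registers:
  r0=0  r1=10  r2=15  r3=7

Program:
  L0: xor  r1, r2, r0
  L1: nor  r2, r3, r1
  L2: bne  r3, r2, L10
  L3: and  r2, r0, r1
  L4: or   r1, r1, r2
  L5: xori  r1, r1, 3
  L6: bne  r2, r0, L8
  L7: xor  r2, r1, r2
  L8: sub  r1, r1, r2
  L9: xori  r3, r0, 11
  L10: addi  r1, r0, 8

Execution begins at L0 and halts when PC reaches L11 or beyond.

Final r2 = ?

0

#0 xor  r1, r2, r0 ; 0/15/15/7
#1 nor  r2, r3, r1 ; 0/15/65520/7
#2 bne  r3, r2, L10 ; 0/15/65520/7 ; →target
#3 and  r2, r0, r1 ; 0/15/0/7
#10 addi  r1, r0, 8 ; 0/8/0/7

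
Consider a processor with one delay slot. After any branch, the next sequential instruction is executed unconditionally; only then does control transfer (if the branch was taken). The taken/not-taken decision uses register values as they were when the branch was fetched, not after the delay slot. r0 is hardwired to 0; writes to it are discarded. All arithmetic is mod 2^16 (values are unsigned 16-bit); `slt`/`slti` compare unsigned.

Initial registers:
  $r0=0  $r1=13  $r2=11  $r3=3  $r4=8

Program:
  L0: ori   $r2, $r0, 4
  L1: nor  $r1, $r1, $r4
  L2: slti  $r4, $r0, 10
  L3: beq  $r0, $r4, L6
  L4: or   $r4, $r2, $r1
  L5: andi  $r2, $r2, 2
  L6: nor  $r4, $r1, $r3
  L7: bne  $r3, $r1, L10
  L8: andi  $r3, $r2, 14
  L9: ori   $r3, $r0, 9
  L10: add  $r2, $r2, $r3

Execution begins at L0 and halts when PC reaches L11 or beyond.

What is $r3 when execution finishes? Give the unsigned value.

[0] ori   $r2, $r0, 4  →  {$r0:0, $r1:13, $r2:4, $r3:3, $r4:8}
[1] nor  $r1, $r1, $r4  →  {$r0:0, $r1:65522, $r2:4, $r3:3, $r4:8}
[2] slti  $r4, $r0, 10  →  {$r0:0, $r1:65522, $r2:4, $r3:3, $r4:1}
[3] beq  $r0, $r4, L6  →  {$r0:0, $r1:65522, $r2:4, $r3:3, $r4:1}  ⟨branch fallthrough⟩
[4] or   $r4, $r2, $r1  →  {$r0:0, $r1:65522, $r2:4, $r3:3, $r4:65526}
[5] andi  $r2, $r2, 2  →  {$r0:0, $r1:65522, $r2:0, $r3:3, $r4:65526}
[6] nor  $r4, $r1, $r3  →  {$r0:0, $r1:65522, $r2:0, $r3:3, $r4:12}
[7] bne  $r3, $r1, L10  →  {$r0:0, $r1:65522, $r2:0, $r3:3, $r4:12}  ⟨branch taken⟩
[8] andi  $r3, $r2, 14  →  {$r0:0, $r1:65522, $r2:0, $r3:0, $r4:12}
[10] add  $r2, $r2, $r3  →  {$r0:0, $r1:65522, $r2:0, $r3:0, $r4:12}

0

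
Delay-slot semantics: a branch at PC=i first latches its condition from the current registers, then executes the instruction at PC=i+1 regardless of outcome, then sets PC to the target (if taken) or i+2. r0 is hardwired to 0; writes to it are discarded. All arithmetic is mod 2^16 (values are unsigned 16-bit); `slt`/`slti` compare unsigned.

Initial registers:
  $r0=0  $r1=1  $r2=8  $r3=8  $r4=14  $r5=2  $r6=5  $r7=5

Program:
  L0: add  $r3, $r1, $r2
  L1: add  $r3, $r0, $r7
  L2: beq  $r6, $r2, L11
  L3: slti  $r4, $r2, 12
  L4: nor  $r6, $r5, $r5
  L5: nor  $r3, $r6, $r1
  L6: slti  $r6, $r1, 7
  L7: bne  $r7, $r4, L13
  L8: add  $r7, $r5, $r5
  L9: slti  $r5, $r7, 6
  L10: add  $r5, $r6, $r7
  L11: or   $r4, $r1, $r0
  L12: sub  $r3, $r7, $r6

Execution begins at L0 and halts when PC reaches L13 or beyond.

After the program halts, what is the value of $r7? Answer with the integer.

4

  step pc=0: add  $r3, $r1, $r2  regs=(0,1,8,9,14,2,5,5)
  step pc=1: add  $r3, $r0, $r7  regs=(0,1,8,5,14,2,5,5)
  step pc=2: beq  $r6, $r2, L11  cond=F  regs=(0,1,8,5,14,2,5,5)
  step pc=3: slti  $r4, $r2, 12  regs=(0,1,8,5,1,2,5,5)
  step pc=4: nor  $r6, $r5, $r5  regs=(0,1,8,5,1,2,65533,5)
  step pc=5: nor  $r3, $r6, $r1  regs=(0,1,8,2,1,2,65533,5)
  step pc=6: slti  $r6, $r1, 7  regs=(0,1,8,2,1,2,1,5)
  step pc=7: bne  $r7, $r4, L13  cond=T  regs=(0,1,8,2,1,2,1,5)
  step pc=8: add  $r7, $r5, $r5  regs=(0,1,8,2,1,2,1,4)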